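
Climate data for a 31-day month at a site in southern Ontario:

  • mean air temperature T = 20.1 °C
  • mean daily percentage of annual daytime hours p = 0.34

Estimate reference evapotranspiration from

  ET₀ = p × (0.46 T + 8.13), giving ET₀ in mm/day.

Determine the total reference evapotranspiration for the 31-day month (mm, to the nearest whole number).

ET₀ = 0.34 × (0.46 × 20.1 + 8.13) = 0.34 × 17.376 = 5.9078 mm/d
Monthly total = 5.9078 × 31 = 183.142 mm

183 mm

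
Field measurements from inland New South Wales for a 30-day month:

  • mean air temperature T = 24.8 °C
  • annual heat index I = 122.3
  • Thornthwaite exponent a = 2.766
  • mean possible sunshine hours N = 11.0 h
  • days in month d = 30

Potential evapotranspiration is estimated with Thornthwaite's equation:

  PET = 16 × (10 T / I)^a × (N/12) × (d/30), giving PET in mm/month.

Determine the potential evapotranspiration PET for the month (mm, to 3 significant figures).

104 mm

10T/I = 10 × 24.8 / 122.3 = 2.0278
(10T/I)^a = 2.0278^2.766 = 7.0669
Uncorrected PET = 16 × 7.0669 = 113.070 mm
Correction = (N/12)(d/30) = (11.0/12)(30/30) = 0.9167
PET = 113.070 × 0.9167 = 103.651 mm/month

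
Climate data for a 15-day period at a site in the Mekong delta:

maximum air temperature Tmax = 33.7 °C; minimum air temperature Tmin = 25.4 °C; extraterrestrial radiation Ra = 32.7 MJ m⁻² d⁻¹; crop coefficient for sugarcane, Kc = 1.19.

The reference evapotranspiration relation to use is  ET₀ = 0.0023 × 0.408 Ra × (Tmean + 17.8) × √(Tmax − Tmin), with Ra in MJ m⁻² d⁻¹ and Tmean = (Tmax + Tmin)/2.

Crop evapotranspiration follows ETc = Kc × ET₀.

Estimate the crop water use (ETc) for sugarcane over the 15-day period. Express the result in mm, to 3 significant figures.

74.7 mm

Tmean = (33.7 + 25.4)/2 = 29.55 °C
0.408 Ra = 0.408 × 32.7 = 13.3416 mm/d equivalent
ET₀ = 0.0023 × 13.3416 × (29.55 + 17.8) × √8.3 = 0.0023 × 13.3416 × 47.35 × 2.8810 = 4.1860 mm/d
ETc = Kc × ET₀ = 1.19 × 4.1860 = 4.9813 mm/d
Over 15 days: 4.9813 × 15 = 74.720 mm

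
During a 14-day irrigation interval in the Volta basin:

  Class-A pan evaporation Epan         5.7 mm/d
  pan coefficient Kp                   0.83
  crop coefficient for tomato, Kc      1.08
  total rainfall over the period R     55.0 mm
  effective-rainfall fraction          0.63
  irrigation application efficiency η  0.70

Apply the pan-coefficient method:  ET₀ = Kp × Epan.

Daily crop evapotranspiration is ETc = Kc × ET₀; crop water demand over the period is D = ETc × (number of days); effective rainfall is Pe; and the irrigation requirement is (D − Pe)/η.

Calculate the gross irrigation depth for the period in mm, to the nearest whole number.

ET₀ = 0.83 × 5.7 = 4.7310 mm/d
ETc = Kc × ET₀ = 1.08 × 4.7310 = 5.1095 mm/d
Crop demand D = ETc × 14 d = 5.1095 × 14 = 71.533 mm
Pe = 0.63 × 55.0 = 34.650 mm
D − Pe = 71.533 − 34.650 = 36.883 mm
Gross irrigation = 36.883 / 0.70 = 52.690 mm

53 mm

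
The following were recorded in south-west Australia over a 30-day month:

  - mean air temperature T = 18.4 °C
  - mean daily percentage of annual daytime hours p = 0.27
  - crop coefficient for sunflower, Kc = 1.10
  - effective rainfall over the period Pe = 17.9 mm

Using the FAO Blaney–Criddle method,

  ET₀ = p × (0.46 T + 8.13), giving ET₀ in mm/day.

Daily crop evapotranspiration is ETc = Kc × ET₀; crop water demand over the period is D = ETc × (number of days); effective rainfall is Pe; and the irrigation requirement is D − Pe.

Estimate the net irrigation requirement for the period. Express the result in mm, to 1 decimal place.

130.0 mm

ET₀ = 0.27 × (0.46 × 18.4 + 8.13) = 0.27 × 16.594 = 4.4804 mm/d
ETc = Kc × ET₀ = 1.10 × 4.4804 = 4.9284 mm/d
Crop demand D = ETc × 30 d = 4.9284 × 30 = 147.852 mm
D − Pe = 147.852 − 17.9 = 129.952 mm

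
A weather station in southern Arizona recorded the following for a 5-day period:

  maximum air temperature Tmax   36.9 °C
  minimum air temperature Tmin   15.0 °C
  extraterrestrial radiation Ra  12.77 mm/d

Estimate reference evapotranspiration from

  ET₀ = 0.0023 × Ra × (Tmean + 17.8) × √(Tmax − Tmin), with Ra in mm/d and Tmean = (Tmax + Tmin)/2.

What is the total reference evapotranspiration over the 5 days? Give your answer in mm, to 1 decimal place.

Tmean = (36.9 + 15.0)/2 = 25.95 °C
ET₀ = 0.0023 × 12.77 × (25.95 + 17.8) × √21.9 = 0.0023 × 12.77 × 43.75 × 4.6797 = 6.0133 mm/d
Over 5 days: 6.0133 × 5 = 30.067 mm

30.1 mm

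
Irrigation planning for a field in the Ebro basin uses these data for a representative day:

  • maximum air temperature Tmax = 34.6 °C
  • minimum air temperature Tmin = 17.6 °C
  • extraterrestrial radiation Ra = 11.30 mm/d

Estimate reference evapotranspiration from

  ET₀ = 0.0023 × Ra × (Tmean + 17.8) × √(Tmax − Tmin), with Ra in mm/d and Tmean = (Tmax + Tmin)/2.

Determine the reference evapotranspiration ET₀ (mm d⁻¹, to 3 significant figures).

Tmean = (34.6 + 17.6)/2 = 26.10 °C
ET₀ = 0.0023 × 11.30 × (26.10 + 17.8) × √17.0 = 0.0023 × 11.30 × 43.90 × 4.1231 = 4.7043 mm/d

4.70 mm d⁻¹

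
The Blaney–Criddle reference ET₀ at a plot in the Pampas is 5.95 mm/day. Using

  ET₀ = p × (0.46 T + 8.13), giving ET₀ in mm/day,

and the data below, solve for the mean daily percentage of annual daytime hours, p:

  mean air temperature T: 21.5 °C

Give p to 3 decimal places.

0.330

p = ET₀ / (0.46 T + 8.13) = 5.95 / (0.46 × 21.5 + 8.13) = 5.95 / 18.020 = 0.3302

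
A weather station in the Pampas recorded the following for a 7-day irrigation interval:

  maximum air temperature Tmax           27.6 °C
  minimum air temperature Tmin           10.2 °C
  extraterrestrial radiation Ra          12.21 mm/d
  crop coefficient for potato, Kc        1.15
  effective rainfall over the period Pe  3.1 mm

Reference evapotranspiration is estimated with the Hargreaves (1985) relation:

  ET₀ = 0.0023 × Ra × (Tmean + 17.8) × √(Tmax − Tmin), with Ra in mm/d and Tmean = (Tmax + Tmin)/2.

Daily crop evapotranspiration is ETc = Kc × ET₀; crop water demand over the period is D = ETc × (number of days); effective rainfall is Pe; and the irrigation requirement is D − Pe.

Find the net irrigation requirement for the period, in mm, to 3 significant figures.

31.5 mm

Tmean = (27.6 + 10.2)/2 = 18.90 °C
ET₀ = 0.0023 × 12.21 × (18.90 + 17.8) × √17.4 = 0.0023 × 12.21 × 36.70 × 4.1713 = 4.2991 mm/d
ETc = Kc × ET₀ = 1.15 × 4.2991 = 4.9440 mm/d
Crop demand D = ETc × 7 d = 4.9440 × 7 = 34.608 mm
D − Pe = 34.608 − 3.1 = 31.508 mm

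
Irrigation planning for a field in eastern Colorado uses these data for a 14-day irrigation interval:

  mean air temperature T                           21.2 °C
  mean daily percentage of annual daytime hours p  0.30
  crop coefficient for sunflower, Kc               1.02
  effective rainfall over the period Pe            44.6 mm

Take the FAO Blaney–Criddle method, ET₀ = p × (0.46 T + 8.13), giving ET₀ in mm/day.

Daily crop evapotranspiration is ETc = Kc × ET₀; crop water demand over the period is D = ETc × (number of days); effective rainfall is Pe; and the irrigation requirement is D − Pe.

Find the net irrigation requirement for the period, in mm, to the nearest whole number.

ET₀ = 0.30 × (0.46 × 21.2 + 8.13) = 0.30 × 17.882 = 5.3646 mm/d
ETc = Kc × ET₀ = 1.02 × 5.3646 = 5.4719 mm/d
Crop demand D = ETc × 14 d = 5.4719 × 14 = 76.607 mm
D − Pe = 76.607 − 44.6 = 32.007 mm

32 mm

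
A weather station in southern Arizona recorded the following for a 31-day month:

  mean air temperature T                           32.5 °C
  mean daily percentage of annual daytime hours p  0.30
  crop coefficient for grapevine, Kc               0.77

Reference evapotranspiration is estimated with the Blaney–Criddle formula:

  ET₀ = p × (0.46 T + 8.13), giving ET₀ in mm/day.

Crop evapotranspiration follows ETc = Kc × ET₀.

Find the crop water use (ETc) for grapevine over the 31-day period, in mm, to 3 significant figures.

165 mm

ET₀ = 0.30 × (0.46 × 32.5 + 8.13) = 0.30 × 23.080 = 6.9240 mm/d
ETc = Kc × ET₀ = 0.77 × 6.9240 = 5.3315 mm/d
Over 31 days: 5.3315 × 31 = 165.277 mm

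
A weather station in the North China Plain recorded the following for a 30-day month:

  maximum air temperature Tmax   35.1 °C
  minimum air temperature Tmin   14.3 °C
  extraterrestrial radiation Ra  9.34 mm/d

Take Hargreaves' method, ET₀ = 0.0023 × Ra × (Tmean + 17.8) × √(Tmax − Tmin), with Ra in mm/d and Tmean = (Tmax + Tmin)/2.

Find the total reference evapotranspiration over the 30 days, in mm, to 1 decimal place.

124.9 mm

Tmean = (35.1 + 14.3)/2 = 24.70 °C
ET₀ = 0.0023 × 9.34 × (24.70 + 17.8) × √20.8 = 0.0023 × 9.34 × 42.50 × 4.5607 = 4.1639 mm/d
Over 30 days: 4.1639 × 30 = 124.917 mm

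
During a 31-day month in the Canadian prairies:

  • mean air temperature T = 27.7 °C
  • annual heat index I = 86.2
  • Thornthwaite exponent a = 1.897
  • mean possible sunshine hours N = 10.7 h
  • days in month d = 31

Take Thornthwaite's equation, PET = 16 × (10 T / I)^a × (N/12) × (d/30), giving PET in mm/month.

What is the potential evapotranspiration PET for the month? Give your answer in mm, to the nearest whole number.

10T/I = 10 × 27.7 / 86.2 = 3.2135
(10T/I)^a = 3.2135^1.897 = 9.1567
Uncorrected PET = 16 × 9.1567 = 146.507 mm
Correction = (N/12)(d/30) = (10.7/12)(31/30) = 0.9214
PET = 146.507 × 0.9214 = 134.992 mm/month

135 mm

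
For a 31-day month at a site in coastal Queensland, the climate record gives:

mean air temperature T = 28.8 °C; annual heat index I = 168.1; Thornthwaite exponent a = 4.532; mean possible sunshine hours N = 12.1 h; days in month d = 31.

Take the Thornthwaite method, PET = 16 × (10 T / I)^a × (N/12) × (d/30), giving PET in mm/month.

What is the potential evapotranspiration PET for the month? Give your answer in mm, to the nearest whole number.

191 mm

10T/I = 10 × 28.8 / 168.1 = 1.7133
(10T/I)^a = 1.7133^4.532 = 11.4745
Uncorrected PET = 16 × 11.4745 = 183.592 mm
Correction = (N/12)(d/30) = (12.1/12)(31/30) = 1.0419
PET = 183.592 × 1.0419 = 191.285 mm/month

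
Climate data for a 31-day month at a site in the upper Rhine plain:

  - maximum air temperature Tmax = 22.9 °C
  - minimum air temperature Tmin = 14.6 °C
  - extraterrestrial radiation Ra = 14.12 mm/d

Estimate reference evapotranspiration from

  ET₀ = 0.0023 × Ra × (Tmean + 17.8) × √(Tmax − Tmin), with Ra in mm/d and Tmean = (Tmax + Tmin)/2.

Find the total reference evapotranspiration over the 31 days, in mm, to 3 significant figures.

106 mm

Tmean = (22.9 + 14.6)/2 = 18.75 °C
ET₀ = 0.0023 × 14.12 × (18.75 + 17.8) × √8.3 = 0.0023 × 14.12 × 36.55 × 2.8810 = 3.4197 mm/d
Over 31 days: 3.4197 × 31 = 106.011 mm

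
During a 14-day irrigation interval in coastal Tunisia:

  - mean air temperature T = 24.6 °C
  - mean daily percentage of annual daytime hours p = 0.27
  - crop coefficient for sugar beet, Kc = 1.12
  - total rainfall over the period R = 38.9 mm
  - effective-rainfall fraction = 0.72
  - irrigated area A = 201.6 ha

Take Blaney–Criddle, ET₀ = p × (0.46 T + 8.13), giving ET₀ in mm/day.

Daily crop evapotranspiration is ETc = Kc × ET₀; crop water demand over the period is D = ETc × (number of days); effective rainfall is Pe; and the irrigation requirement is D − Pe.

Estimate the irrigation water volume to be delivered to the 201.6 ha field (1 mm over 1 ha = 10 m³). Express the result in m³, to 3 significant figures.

110000 m³

ET₀ = 0.27 × (0.46 × 24.6 + 8.13) = 0.27 × 19.446 = 5.2504 mm/d
ETc = Kc × ET₀ = 1.12 × 5.2504 = 5.8804 mm/d
Crop demand D = ETc × 14 d = 5.8804 × 14 = 82.326 mm
Pe = 0.72 × 38.9 = 28.008 mm
D − Pe = 82.326 − 28.008 = 54.318 mm
Volume = 54.318 mm × 201.6 ha × 10 = 109505.1 m³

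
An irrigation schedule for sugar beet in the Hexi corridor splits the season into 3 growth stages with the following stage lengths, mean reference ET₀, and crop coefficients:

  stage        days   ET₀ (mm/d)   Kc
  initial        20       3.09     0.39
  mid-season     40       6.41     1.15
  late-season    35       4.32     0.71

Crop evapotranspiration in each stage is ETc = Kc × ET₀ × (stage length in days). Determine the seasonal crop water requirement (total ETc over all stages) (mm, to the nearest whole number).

426 mm

initial: 0.39 × 3.09 × 20 = 24.10 mm
mid-season: 1.15 × 6.41 × 40 = 294.86 mm
late-season: 0.71 × 4.32 × 35 = 107.35 mm
Seasonal total = 426.31 mm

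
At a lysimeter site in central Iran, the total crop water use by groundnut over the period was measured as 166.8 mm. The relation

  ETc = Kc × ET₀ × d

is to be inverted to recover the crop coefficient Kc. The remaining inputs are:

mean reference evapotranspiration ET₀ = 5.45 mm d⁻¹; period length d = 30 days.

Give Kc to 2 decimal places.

1.02

ETc = Kc × ET₀ × d  ⇒  Kc = ETc / (ET₀ × d)
Kc = 166.8 / (5.45 × 30) = 166.8 / 163.50 = 1.0202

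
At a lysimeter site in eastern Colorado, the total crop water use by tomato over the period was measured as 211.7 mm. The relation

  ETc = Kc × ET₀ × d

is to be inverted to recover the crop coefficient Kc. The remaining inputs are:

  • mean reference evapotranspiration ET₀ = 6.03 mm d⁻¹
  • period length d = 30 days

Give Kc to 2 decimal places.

1.17

ETc = Kc × ET₀ × d  ⇒  Kc = ETc / (ET₀ × d)
Kc = 211.7 / (6.03 × 30) = 211.7 / 180.90 = 1.1703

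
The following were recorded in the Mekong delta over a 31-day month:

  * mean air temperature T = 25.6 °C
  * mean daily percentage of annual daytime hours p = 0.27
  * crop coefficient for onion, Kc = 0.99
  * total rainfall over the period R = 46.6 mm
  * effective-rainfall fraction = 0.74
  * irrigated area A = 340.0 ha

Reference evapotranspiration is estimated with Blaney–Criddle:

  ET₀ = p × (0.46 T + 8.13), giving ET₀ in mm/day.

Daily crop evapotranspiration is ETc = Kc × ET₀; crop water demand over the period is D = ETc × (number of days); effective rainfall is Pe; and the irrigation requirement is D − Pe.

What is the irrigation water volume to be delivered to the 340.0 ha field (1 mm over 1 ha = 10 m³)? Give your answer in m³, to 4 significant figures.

443600 m³

ET₀ = 0.27 × (0.46 × 25.6 + 8.13) = 0.27 × 19.906 = 5.3746 mm/d
ETc = Kc × ET₀ = 0.99 × 5.3746 = 5.3209 mm/d
Crop demand D = ETc × 31 d = 5.3209 × 31 = 164.948 mm
Pe = 0.74 × 46.6 = 34.484 mm
D − Pe = 164.948 − 34.484 = 130.464 mm
Volume = 130.464 mm × 340.0 ha × 10 = 443577.6 m³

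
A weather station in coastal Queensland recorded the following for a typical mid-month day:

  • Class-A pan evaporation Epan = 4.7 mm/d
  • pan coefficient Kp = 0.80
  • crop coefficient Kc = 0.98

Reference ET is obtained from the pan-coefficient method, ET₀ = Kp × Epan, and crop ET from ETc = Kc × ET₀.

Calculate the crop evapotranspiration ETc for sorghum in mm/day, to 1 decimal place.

3.7 mm/day

ET₀ = 0.80 × 4.7 = 3.7600 mm/d
ETc = Kc × ET₀ = 0.98 × 3.7600 = 3.6848 mm/d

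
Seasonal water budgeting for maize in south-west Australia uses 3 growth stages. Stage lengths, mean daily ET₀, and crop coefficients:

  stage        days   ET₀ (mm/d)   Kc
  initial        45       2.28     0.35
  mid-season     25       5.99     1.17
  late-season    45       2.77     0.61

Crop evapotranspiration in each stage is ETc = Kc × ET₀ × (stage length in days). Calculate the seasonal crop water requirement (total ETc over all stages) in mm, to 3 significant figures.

initial: 0.35 × 2.28 × 45 = 35.91 mm
mid-season: 1.17 × 5.99 × 25 = 175.21 mm
late-season: 0.61 × 2.77 × 45 = 76.04 mm
Seasonal total = 287.16 mm

287 mm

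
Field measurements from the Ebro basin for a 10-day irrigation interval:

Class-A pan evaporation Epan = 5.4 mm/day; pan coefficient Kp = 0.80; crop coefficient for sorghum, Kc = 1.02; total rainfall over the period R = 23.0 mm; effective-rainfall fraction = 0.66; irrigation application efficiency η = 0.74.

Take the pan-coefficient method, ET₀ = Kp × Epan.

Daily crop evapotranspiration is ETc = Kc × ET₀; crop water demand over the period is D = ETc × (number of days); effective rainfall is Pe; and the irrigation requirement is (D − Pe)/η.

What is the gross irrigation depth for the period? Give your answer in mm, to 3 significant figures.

ET₀ = 0.80 × 5.4 = 4.3200 mm/d
ETc = Kc × ET₀ = 1.02 × 4.3200 = 4.4064 mm/d
Crop demand D = ETc × 10 d = 4.4064 × 10 = 44.064 mm
Pe = 0.66 × 23.0 = 15.180 mm
D − Pe = 44.064 − 15.180 = 28.884 mm
Gross irrigation = 28.884 / 0.74 = 39.032 mm

39.0 mm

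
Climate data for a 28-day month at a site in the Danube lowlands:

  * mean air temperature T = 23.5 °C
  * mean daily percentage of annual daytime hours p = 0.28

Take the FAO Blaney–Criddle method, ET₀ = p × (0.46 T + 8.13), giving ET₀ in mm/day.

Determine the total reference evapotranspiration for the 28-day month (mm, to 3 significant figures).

148 mm

ET₀ = 0.28 × (0.46 × 23.5 + 8.13) = 0.28 × 18.940 = 5.3032 mm/d
Monthly total = 5.3032 × 28 = 148.490 mm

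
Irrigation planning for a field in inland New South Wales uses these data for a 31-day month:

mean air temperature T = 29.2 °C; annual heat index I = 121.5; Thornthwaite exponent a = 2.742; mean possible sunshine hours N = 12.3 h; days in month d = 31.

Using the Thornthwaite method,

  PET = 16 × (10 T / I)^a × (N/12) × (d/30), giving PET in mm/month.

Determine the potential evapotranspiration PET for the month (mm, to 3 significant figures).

10T/I = 10 × 29.2 / 121.5 = 2.4033
(10T/I)^a = 2.4033^2.742 = 11.0707
Uncorrected PET = 16 × 11.0707 = 177.131 mm
Correction = (N/12)(d/30) = (12.3/12)(31/30) = 1.0592
PET = 177.131 × 1.0592 = 187.617 mm/month

188 mm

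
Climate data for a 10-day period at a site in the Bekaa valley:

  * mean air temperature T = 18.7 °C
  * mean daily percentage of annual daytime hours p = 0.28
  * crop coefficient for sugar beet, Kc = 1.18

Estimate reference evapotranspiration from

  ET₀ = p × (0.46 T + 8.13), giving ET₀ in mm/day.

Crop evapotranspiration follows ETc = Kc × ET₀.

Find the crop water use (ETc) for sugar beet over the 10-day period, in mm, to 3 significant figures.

55.3 mm

ET₀ = 0.28 × (0.46 × 18.7 + 8.13) = 0.28 × 16.732 = 4.6850 mm/d
ETc = Kc × ET₀ = 1.18 × 4.6850 = 5.5283 mm/d
Over 10 days: 5.5283 × 10 = 55.283 mm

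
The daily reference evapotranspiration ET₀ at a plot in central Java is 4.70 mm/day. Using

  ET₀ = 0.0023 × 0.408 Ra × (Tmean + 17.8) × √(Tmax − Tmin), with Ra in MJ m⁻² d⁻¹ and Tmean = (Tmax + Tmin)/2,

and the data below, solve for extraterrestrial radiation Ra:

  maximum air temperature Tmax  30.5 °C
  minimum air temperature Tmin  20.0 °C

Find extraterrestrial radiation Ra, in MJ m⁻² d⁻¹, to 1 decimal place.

Tmean = (30.5+20.0)/2 = 25.25 °C; ΔT = 10.5
Ra = ET₀ / [0.0023 × 0.408 × (Tmean+17.8) × √ΔT]
   = 4.70 / (0.0023 × 0.408 × 43.05 × 3.2404) = 35.904 MJ m⁻² d⁻¹

35.9 MJ m⁻² d⁻¹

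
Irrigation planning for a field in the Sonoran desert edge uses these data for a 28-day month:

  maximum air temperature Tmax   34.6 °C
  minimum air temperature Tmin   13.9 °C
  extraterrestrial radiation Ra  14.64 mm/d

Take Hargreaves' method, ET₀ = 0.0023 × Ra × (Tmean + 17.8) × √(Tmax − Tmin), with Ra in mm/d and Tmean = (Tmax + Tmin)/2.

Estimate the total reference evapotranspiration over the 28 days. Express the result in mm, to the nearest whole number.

Tmean = (34.6 + 13.9)/2 = 24.25 °C
ET₀ = 0.0023 × 14.64 × (24.25 + 17.8) × √20.7 = 0.0023 × 14.64 × 42.05 × 4.5497 = 6.4420 mm/d
Over 28 days: 6.4420 × 28 = 180.376 mm

180 mm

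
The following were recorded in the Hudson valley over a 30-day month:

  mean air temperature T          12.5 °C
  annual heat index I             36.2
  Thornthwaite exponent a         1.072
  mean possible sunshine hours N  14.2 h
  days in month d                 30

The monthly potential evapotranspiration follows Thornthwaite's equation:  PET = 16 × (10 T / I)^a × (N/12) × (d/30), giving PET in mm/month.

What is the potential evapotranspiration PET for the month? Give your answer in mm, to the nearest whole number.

10T/I = 10 × 12.5 / 36.2 = 3.4530
(10T/I)^a = 3.4530^1.072 = 3.7753
Uncorrected PET = 16 × 3.7753 = 60.405 mm
Correction = (N/12)(d/30) = (14.2/12)(30/30) = 1.1833
PET = 60.405 × 1.1833 = 71.477 mm/month

71 mm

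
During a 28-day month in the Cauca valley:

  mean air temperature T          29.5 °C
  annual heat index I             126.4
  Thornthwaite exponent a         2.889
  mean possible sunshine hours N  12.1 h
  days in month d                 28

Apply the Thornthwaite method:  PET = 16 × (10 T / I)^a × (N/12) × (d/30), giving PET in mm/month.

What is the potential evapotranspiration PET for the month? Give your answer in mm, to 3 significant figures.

174 mm

10T/I = 10 × 29.5 / 126.4 = 2.3339
(10T/I)^a = 2.3339^2.889 = 11.5715
Uncorrected PET = 16 × 11.5715 = 185.144 mm
Correction = (N/12)(d/30) = (12.1/12)(28/30) = 0.9411
PET = 185.144 × 0.9411 = 174.239 mm/month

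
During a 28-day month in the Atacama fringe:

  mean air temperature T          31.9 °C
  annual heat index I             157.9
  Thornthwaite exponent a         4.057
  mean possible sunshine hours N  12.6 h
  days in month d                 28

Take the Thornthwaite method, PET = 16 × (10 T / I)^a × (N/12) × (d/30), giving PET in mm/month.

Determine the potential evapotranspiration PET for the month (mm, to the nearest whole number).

272 mm

10T/I = 10 × 31.9 / 157.9 = 2.0203
(10T/I)^a = 2.0203^4.057 = 17.3409
Uncorrected PET = 16 × 17.3409 = 277.454 mm
Correction = (N/12)(d/30) = (12.6/12)(28/30) = 0.9800
PET = 277.454 × 0.9800 = 271.905 mm/month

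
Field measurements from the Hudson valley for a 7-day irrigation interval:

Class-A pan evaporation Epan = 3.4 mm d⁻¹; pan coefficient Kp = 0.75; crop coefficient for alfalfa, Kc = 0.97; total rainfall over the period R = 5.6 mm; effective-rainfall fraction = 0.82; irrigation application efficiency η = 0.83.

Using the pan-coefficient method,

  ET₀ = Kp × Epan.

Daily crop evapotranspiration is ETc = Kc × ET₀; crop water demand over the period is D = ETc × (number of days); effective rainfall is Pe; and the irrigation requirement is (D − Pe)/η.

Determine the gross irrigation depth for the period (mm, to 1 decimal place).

15.3 mm

ET₀ = 0.75 × 3.4 = 2.5500 mm/d
ETc = Kc × ET₀ = 0.97 × 2.5500 = 2.4735 mm/d
Crop demand D = ETc × 7 d = 2.4735 × 7 = 17.315 mm
Pe = 0.82 × 5.6 = 4.592 mm
D − Pe = 17.315 − 4.592 = 12.723 mm
Gross irrigation = 12.723 / 0.83 = 15.329 mm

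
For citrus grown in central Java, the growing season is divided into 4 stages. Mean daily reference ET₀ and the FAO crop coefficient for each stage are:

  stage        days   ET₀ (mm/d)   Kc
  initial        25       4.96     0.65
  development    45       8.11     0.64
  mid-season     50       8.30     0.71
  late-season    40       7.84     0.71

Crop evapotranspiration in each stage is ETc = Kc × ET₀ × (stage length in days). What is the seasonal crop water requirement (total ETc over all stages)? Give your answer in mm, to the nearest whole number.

initial: 0.65 × 4.96 × 25 = 80.60 mm
development: 0.64 × 8.11 × 45 = 233.57 mm
mid-season: 0.71 × 8.30 × 50 = 294.65 mm
late-season: 0.71 × 7.84 × 40 = 222.66 mm
Seasonal total = 831.48 mm

831 mm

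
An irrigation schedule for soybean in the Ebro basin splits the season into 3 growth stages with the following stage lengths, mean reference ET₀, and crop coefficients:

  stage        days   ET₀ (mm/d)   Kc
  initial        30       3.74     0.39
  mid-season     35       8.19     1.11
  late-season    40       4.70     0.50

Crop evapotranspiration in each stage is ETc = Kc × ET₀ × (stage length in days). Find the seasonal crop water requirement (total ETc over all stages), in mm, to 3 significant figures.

456 mm

initial: 0.39 × 3.74 × 30 = 43.76 mm
mid-season: 1.11 × 8.19 × 35 = 318.18 mm
late-season: 0.50 × 4.70 × 40 = 94.00 mm
Seasonal total = 455.94 mm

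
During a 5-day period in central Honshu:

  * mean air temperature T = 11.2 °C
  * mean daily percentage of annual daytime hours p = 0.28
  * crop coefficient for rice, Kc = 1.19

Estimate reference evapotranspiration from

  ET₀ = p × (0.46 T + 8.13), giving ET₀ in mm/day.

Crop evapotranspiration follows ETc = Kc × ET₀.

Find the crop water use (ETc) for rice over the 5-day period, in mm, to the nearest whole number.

22 mm

ET₀ = 0.28 × (0.46 × 11.2 + 8.13) = 0.28 × 13.282 = 3.7190 mm/d
ETc = Kc × ET₀ = 1.19 × 3.7190 = 4.4256 mm/d
Over 5 days: 4.4256 × 5 = 22.128 mm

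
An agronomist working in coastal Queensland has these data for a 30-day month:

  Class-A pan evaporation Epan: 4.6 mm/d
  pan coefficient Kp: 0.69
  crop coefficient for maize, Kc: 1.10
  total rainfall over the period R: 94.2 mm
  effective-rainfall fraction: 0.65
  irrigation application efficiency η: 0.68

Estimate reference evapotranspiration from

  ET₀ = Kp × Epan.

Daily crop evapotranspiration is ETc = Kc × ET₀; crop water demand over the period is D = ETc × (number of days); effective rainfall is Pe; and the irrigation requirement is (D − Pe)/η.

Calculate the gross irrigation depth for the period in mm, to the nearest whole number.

ET₀ = 0.69 × 4.6 = 3.1740 mm/d
ETc = Kc × ET₀ = 1.10 × 3.1740 = 3.4914 mm/d
Crop demand D = ETc × 30 d = 3.4914 × 30 = 104.742 mm
Pe = 0.65 × 94.2 = 61.230 mm
D − Pe = 104.742 − 61.230 = 43.512 mm
Gross irrigation = 43.512 / 0.68 = 63.988 mm

64 mm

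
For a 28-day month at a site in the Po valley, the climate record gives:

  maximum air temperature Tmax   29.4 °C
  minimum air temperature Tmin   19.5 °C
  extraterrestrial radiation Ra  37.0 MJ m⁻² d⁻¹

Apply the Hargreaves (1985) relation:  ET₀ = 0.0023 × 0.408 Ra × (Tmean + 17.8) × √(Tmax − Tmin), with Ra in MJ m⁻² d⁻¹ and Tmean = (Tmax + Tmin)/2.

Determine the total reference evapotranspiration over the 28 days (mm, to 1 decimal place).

129.2 mm

Tmean = (29.4 + 19.5)/2 = 24.45 °C
0.408 Ra = 0.408 × 37.0 = 15.0960 mm/d equivalent
ET₀ = 0.0023 × 15.0960 × (24.45 + 17.8) × √9.9 = 0.0023 × 15.0960 × 42.25 × 3.1464 = 4.6156 mm/d
Over 28 days: 4.6156 × 28 = 129.237 mm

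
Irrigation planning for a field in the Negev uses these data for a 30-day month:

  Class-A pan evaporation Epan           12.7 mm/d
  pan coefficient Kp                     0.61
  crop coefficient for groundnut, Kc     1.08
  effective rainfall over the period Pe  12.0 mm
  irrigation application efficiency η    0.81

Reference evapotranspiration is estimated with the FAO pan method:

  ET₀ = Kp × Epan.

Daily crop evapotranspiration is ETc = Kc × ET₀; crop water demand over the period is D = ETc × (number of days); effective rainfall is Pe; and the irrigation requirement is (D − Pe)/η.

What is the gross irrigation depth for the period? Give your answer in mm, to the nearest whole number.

295 mm

ET₀ = 0.61 × 12.7 = 7.7470 mm/d
ETc = Kc × ET₀ = 1.08 × 7.7470 = 8.3668 mm/d
Crop demand D = ETc × 30 d = 8.3668 × 30 = 251.004 mm
D − Pe = 251.004 − 12.0 = 239.004 mm
Gross irrigation = 239.004 / 0.81 = 295.067 mm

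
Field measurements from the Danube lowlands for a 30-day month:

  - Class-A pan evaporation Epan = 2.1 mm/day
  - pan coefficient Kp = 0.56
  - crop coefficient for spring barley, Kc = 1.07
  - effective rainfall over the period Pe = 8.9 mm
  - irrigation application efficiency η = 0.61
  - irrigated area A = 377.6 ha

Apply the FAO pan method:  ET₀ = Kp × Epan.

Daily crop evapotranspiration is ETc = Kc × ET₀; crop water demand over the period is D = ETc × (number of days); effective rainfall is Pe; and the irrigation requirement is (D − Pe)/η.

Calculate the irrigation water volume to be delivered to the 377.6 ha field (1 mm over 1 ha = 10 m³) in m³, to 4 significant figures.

ET₀ = 0.56 × 2.1 = 1.1760 mm/d
ETc = Kc × ET₀ = 1.07 × 1.1760 = 1.2583 mm/d
Crop demand D = ETc × 30 d = 1.2583 × 30 = 37.749 mm
D − Pe = 37.749 − 8.9 = 28.849 mm
Gross irrigation = 28.849 / 0.61 = 47.293 mm
Volume = 47.293 mm × 377.6 ha × 10 = 178578.4 m³

178600 m³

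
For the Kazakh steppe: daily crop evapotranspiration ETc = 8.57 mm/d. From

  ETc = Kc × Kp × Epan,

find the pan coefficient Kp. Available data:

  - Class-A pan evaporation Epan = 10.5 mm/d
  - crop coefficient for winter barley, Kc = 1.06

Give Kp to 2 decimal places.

ETc = Kc × Kp × Epan  ⇒  Kp = ETc / (Kc × Epan)
Kp = 8.57 / (1.06 × 10.5) = 8.57 / 11.130 = 0.7700

0.77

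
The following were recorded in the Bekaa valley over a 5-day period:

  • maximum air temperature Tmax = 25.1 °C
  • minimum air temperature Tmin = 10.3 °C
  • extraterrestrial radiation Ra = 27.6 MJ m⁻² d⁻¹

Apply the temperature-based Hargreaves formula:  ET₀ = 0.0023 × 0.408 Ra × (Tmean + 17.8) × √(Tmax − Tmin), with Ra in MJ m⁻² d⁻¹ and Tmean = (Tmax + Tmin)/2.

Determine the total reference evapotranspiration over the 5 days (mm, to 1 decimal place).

17.7 mm

Tmean = (25.1 + 10.3)/2 = 17.70 °C
0.408 Ra = 0.408 × 27.6 = 11.2608 mm/d equivalent
ET₀ = 0.0023 × 11.2608 × (17.70 + 17.8) × √14.8 = 0.0023 × 11.2608 × 35.50 × 3.8471 = 3.5372 mm/d
Over 5 days: 3.5372 × 5 = 17.686 mm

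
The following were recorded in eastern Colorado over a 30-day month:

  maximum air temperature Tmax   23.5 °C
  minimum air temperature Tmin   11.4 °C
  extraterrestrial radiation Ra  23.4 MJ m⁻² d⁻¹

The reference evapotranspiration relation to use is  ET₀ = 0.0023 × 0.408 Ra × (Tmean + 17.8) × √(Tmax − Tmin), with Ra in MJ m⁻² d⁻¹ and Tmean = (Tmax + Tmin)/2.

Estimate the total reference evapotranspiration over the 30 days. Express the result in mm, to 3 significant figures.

80.8 mm

Tmean = (23.5 + 11.4)/2 = 17.45 °C
0.408 Ra = 0.408 × 23.4 = 9.5472 mm/d equivalent
ET₀ = 0.0023 × 9.5472 × (17.45 + 17.8) × √12.1 = 0.0023 × 9.5472 × 35.25 × 3.4785 = 2.6925 mm/d
Over 30 days: 2.6925 × 30 = 80.775 mm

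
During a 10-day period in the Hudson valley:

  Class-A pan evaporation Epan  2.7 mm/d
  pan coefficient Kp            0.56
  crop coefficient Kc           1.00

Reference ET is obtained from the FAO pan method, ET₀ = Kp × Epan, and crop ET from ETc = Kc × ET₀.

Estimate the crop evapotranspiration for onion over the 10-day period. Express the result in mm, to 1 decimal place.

15.1 mm

ET₀ = 0.56 × 2.7 = 1.5120 mm/d
ETc = Kc × ET₀ = 1.00 × 1.5120 = 1.5120 mm/d
Over 10 days: 1.5120 × 10 = 15.120 mm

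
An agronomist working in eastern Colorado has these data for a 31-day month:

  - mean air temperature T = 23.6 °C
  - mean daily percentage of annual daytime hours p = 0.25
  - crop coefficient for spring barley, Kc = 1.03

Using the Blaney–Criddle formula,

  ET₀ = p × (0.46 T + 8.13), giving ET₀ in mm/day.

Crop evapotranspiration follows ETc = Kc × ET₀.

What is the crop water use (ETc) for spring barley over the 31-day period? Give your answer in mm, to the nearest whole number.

ET₀ = 0.25 × (0.46 × 23.6 + 8.13) = 0.25 × 18.986 = 4.7465 mm/d
ETc = Kc × ET₀ = 1.03 × 4.7465 = 4.8889 mm/d
Over 31 days: 4.8889 × 31 = 151.556 mm

152 mm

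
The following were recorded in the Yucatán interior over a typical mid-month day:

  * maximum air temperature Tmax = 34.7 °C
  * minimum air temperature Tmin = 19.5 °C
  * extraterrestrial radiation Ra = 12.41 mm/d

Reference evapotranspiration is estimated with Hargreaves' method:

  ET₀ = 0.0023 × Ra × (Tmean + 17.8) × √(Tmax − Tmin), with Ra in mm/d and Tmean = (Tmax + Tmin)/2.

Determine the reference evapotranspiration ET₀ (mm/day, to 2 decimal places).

Tmean = (34.7 + 19.5)/2 = 27.10 °C
ET₀ = 0.0023 × 12.41 × (27.10 + 17.8) × √15.2 = 0.0023 × 12.41 × 44.90 × 3.8987 = 4.9965 mm/d

5.00 mm/day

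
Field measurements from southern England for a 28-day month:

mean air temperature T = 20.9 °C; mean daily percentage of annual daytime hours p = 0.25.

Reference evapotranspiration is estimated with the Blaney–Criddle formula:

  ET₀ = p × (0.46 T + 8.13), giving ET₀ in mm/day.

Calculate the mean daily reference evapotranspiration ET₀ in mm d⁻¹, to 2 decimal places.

ET₀ = 0.25 × (0.46 × 20.9 + 8.13) = 0.25 × 17.744 = 4.4360 mm/d

4.44 mm d⁻¹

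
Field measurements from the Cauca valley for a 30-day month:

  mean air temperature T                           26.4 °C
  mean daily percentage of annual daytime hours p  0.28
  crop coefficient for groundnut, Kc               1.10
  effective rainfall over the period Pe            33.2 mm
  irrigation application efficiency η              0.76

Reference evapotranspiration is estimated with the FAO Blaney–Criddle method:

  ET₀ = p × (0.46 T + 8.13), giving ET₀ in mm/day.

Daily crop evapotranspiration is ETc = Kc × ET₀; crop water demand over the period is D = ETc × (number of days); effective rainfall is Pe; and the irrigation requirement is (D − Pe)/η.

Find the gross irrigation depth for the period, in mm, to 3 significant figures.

ET₀ = 0.28 × (0.46 × 26.4 + 8.13) = 0.28 × 20.274 = 5.6767 mm/d
ETc = Kc × ET₀ = 1.10 × 5.6767 = 6.2444 mm/d
Crop demand D = ETc × 30 d = 6.2444 × 30 = 187.332 mm
D − Pe = 187.332 − 33.2 = 154.132 mm
Gross irrigation = 154.132 / 0.76 = 202.805 mm

203 mm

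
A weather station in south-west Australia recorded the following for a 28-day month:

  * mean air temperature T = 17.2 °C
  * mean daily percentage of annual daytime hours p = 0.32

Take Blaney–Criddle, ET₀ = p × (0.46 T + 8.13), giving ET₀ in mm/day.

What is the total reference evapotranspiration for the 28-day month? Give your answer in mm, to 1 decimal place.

ET₀ = 0.32 × (0.46 × 17.2 + 8.13) = 0.32 × 16.042 = 5.1334 mm/d
Monthly total = 5.1334 × 28 = 143.735 mm

143.7 mm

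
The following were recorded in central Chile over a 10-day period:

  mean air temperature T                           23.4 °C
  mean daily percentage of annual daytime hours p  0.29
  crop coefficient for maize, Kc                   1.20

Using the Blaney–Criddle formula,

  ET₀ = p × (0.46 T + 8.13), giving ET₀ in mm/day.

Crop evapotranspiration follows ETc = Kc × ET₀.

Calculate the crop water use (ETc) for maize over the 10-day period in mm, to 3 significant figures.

65.8 mm

ET₀ = 0.29 × (0.46 × 23.4 + 8.13) = 0.29 × 18.894 = 5.4793 mm/d
ETc = Kc × ET₀ = 1.20 × 5.4793 = 6.5752 mm/d
Over 10 days: 6.5752 × 10 = 65.752 mm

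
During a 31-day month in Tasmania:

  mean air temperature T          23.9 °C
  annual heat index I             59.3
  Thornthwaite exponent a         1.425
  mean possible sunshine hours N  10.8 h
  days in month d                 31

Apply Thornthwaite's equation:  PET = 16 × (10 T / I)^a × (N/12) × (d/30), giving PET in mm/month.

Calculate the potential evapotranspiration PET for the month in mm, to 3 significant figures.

108 mm

10T/I = 10 × 23.9 / 59.3 = 4.0304
(10T/I)^a = 4.0304^1.425 = 7.2882
Uncorrected PET = 16 × 7.2882 = 116.611 mm
Correction = (N/12)(d/30) = (10.8/12)(31/30) = 0.9300
PET = 116.611 × 0.9300 = 108.448 mm/month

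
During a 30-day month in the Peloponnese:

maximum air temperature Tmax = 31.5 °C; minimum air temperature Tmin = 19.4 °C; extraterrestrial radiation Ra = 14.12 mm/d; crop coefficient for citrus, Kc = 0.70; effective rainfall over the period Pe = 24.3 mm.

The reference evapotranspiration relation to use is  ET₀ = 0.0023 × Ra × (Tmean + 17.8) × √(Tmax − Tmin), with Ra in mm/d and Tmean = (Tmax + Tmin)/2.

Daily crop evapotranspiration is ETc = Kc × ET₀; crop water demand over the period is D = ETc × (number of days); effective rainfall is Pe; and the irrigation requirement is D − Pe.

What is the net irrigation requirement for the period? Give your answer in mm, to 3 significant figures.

Tmean = (31.5 + 19.4)/2 = 25.45 °C
ET₀ = 0.0023 × 14.12 × (25.45 + 17.8) × √12.1 = 0.0023 × 14.12 × 43.25 × 3.4785 = 4.8859 mm/d
ETc = Kc × ET₀ = 0.70 × 4.8859 = 3.4201 mm/d
Crop demand D = ETc × 30 d = 3.4201 × 30 = 102.603 mm
D − Pe = 102.603 − 24.3 = 78.303 mm

78.3 mm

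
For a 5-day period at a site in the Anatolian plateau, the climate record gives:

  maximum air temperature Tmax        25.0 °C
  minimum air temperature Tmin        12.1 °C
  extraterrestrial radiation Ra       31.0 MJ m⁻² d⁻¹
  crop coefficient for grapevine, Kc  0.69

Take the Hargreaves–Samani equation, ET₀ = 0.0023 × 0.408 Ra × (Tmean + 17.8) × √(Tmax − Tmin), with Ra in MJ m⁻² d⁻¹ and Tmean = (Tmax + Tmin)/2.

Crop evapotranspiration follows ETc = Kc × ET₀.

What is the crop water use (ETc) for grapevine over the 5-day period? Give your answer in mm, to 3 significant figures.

Tmean = (25.0 + 12.1)/2 = 18.55 °C
0.408 Ra = 0.408 × 31.0 = 12.6480 mm/d equivalent
ET₀ = 0.0023 × 12.6480 × (18.55 + 17.8) × √12.9 = 0.0023 × 12.6480 × 36.35 × 3.5917 = 3.7980 mm/d
ETc = Kc × ET₀ = 0.69 × 3.7980 = 2.6206 mm/d
Over 5 days: 2.6206 × 5 = 13.103 mm

13.1 mm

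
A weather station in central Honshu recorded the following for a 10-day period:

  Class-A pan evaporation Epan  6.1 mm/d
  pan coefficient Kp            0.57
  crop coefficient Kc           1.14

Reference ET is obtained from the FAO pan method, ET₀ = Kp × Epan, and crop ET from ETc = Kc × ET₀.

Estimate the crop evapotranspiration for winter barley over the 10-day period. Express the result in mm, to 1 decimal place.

39.6 mm

ET₀ = 0.57 × 6.1 = 3.4770 mm/d
ETc = Kc × ET₀ = 1.14 × 3.4770 = 3.9638 mm/d
Over 10 days: 3.9638 × 10 = 39.638 mm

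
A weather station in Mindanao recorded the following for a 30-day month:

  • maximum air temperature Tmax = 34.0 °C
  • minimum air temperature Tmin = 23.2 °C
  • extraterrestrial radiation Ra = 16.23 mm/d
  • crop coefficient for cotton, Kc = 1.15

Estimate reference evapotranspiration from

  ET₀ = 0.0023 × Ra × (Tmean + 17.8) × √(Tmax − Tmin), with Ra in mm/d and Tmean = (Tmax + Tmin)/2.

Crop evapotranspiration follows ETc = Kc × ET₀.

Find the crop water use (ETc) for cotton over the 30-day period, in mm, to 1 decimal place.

Tmean = (34.0 + 23.2)/2 = 28.60 °C
ET₀ = 0.0023 × 16.23 × (28.60 + 17.8) × √10.8 = 0.0023 × 16.23 × 46.40 × 3.2863 = 5.6921 mm/d
ETc = Kc × ET₀ = 1.15 × 5.6921 = 6.5459 mm/d
Over 30 days: 6.5459 × 30 = 196.377 mm

196.4 mm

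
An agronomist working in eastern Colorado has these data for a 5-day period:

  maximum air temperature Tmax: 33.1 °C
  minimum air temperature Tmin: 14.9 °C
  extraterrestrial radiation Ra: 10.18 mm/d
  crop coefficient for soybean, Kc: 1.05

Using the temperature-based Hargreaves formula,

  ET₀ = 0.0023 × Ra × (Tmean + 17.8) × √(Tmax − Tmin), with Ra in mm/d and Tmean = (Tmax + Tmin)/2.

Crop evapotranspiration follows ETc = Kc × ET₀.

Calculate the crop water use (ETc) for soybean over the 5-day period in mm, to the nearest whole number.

Tmean = (33.1 + 14.9)/2 = 24.00 °C
ET₀ = 0.0023 × 10.18 × (24.00 + 17.8) × √18.2 = 0.0023 × 10.18 × 41.80 × 4.2661 = 4.1753 mm/d
ETc = Kc × ET₀ = 1.05 × 4.1753 = 4.3841 mm/d
Over 5 days: 4.3841 × 5 = 21.921 mm

22 mm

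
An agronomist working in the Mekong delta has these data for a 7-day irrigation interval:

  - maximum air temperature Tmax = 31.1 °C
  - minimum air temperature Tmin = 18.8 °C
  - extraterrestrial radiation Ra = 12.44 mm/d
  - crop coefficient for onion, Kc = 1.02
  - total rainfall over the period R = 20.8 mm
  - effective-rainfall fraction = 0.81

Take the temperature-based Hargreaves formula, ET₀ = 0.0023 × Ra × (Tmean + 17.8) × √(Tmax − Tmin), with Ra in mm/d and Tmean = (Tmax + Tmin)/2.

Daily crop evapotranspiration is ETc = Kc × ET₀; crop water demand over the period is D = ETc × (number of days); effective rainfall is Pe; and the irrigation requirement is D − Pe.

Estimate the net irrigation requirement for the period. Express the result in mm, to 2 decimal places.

Tmean = (31.1 + 18.8)/2 = 24.95 °C
ET₀ = 0.0023 × 12.44 × (24.95 + 17.8) × √12.3 = 0.0023 × 12.44 × 42.75 × 3.5071 = 4.2898 mm/d
ETc = Kc × ET₀ = 1.02 × 4.2898 = 4.3756 mm/d
Crop demand D = ETc × 7 d = 4.3756 × 7 = 30.629 mm
Pe = 0.81 × 20.8 = 16.848 mm
D − Pe = 30.629 − 16.848 = 13.781 mm

13.78 mm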